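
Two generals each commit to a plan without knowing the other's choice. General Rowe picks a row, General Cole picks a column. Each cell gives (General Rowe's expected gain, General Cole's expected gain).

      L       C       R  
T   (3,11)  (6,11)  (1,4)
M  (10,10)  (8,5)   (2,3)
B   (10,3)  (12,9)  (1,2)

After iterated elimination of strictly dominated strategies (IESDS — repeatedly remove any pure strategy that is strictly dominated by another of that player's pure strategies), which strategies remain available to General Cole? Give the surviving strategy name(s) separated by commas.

L, C

For General Rowe, M strictly dominates T on the remaining columns (L: 10>3, C: 8>6, R: 2>1); eliminate T.
General Cole's strategy R is strictly dominated by L (M: 10>3, B: 3>2) and is removed.
Among the remaining strategies, none is strictly dominated by another pure strategy of the same player, so the elimination stops.
Surviving strategies — General Rowe: {M, B}; General Cole: {L, C}.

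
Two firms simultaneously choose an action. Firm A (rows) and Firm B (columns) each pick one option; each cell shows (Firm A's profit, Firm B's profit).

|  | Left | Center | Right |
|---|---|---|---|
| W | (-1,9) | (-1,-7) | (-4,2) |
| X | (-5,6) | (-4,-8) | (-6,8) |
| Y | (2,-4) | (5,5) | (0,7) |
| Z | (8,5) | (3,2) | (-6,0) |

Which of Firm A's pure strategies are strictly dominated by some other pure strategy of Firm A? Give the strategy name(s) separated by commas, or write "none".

W: dominated, since Y does at least as well everywhere (Left: 2>-1, Center: 5>-1, Right: 0>-4).
X: dominated, since W does at least as well everywhere (Left: -1>-5, Center: -1>-4, Right: -4>-6).
Y: no other strategy beats it everywhere (W at Left (2>-1); X at Left (2>-5); Z at Center (5>3)).
Z: no other strategy beats it everywhere (W at Left (8>-1); X at Left (8>-5); Y at Left (8>2)).

W, X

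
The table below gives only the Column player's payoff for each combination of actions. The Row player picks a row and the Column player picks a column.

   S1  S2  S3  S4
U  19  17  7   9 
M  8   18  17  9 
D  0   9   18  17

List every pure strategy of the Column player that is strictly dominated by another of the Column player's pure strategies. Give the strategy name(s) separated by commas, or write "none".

S1 is not dominated — it holds its own against S2 at U (19>17); S3 at U (19>7); S4 at U (19>9).
Nothing dominates S2: S1 at M (18>8); S3 at U (17>7); S4 at U (17>9).
S3: no other strategy beats it everywhere (S1 at M (17>8); S2 at D (18>9); S4 at M (17>9)).
S4: no other strategy beats it everywhere (S1 at M (9>8); S2 at D (17>9); S3 at U (9>7)).

none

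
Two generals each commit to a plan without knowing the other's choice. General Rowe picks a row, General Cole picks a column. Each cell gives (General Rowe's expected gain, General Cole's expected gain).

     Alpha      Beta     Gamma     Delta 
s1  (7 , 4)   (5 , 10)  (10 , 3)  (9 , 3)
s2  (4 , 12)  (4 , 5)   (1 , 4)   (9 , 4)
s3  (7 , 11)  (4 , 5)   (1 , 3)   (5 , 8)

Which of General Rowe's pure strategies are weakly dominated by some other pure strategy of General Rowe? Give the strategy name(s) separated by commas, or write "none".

s1 is not dominated — it holds its own against s2 at Alpha (7>4); s3 at Beta (5>4).
s1 weakly dominates s2 — Alpha: 7>4, Beta: 5>4, Gamma: 10>1, Delta: 9=9.
s3: dominated, since s1 does at least as well everywhere (Alpha: 7=7, Beta: 5>4, Gamma: 10>1, Delta: 9>5).

s2, s3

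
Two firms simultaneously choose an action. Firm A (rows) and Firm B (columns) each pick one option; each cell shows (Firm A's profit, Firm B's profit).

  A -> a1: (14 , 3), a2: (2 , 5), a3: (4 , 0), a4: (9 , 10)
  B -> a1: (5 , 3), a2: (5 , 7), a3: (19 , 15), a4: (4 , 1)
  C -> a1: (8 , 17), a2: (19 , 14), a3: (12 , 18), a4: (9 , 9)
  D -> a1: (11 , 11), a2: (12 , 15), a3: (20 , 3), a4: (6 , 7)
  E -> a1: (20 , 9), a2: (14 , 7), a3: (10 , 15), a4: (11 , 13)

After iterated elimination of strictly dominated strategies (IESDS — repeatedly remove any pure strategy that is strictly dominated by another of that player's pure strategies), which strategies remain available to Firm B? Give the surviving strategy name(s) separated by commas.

For Firm A, E strictly dominates A on the remaining columns (a1: 20>14, a2: 14>2, a3: 10>4, a4: 11>9); eliminate A.
Row B is eliminated: D beats it against every remaining column (a1: 11>5, a2: 12>5, a3: 20>19, a4: 6>4).
Among the remaining strategies, none is strictly dominated by another pure strategy of the same player, so the elimination stops.
Surviving strategies — Firm A: {C, D, E}; Firm B: {a1, a2, a3, a4}.

a1, a2, a3, a4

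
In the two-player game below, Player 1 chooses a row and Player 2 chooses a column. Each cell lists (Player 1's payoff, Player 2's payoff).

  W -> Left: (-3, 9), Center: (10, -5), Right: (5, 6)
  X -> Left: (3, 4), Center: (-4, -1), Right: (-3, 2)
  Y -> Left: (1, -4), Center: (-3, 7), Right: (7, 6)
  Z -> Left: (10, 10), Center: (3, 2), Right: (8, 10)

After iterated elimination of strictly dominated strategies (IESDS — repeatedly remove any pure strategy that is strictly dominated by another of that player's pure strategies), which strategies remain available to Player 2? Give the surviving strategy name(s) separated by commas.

Row X is eliminated: Z beats it against every remaining column (Left: 10>3, Center: 3>-4, Right: 8>-3).
Row Y is eliminated: Z beats it against every remaining column (Left: 10>1, Center: 3>-3, Right: 8>7).
Player 2's strategy Center is strictly dominated by Left (W: 9>-5, Z: 10>2) and is removed.
For Player 1, Z strictly dominates W on the remaining columns (Left: 10>-3, Right: 8>5); eliminate W.
Among the remaining strategies, none is strictly dominated by another pure strategy of the same player, so the elimination stops.
Surviving strategies — Player 1: {Z}; Player 2: {Left, Right}.

Left, Right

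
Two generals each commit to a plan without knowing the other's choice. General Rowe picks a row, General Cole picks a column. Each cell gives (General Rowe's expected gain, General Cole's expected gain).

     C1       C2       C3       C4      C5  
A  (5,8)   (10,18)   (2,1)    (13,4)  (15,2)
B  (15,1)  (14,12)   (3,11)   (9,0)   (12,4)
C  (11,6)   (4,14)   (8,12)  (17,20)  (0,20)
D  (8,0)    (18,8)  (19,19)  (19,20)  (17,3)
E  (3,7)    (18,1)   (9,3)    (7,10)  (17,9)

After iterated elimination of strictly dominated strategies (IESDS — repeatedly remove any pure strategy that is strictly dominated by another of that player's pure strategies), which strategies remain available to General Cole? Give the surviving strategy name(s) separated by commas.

Row A is eliminated: D beats it against every remaining column (C1: 8>5, C2: 18>10, C3: 19>2, C4: 19>13, C5: 17>15).
For General Cole, C5 strictly dominates C1 on the remaining rows (B: 4>1, C: 20>6, D: 3>0, E: 9>7); eliminate C1.
General Rowe's strategy B is strictly dominated by D (C2: 18>14, C3: 19>3, C4: 19>9, C5: 17>12) and is removed.
Row C is eliminated: D beats it against every remaining column (C2: 18>4, C3: 19>8, C4: 19>17, C5: 17>0).
Column C2 is eliminated: C3 beats it against every remaining row (D: 19>8, E: 3>1).
General Cole's strategy C3 is strictly dominated by C4 (D: 20>19, E: 10>3) and is removed.
General Cole's strategy C5 is strictly dominated by C4 (D: 20>3, E: 10>9) and is removed.
For General Rowe, D strictly dominates E on the remaining columns (C4: 19>7); eliminate E.
Among the remaining strategies, none is strictly dominated by another pure strategy of the same player, so the elimination stops.
Surviving strategies — General Rowe: {D}; General Cole: {C4}.

C4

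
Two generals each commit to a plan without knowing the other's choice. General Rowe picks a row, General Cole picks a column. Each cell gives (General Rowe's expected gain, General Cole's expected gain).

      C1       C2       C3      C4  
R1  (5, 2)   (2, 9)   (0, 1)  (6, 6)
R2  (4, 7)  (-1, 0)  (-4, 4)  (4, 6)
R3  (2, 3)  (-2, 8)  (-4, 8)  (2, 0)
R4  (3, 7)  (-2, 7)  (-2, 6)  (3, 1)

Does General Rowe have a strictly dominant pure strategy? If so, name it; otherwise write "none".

R1 vs R2: C1: 5>4, C2: 2>-1, C3: 0>-4, C4: 6>4.
R1 vs R3: C1: 5>2, C2: 2>-2, C3: 0>-4, C4: 6>2.
R1 vs R4: C1: 5>3, C2: 2>-2, C3: 0>-2, C4: 6>3.
R1 strictly beats every other strategy against every opponent action, so it is strictly dominant.

R1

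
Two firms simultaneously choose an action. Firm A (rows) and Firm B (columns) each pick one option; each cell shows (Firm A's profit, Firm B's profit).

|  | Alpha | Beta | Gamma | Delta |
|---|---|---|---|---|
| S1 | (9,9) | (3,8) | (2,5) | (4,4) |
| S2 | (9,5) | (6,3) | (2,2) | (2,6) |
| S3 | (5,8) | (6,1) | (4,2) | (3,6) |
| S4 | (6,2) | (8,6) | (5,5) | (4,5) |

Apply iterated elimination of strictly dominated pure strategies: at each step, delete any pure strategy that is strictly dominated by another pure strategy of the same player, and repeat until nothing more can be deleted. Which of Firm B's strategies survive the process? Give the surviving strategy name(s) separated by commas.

Firm A's strategy S3 is strictly dominated by S4 (Alpha: 6>5, Beta: 8>6, Gamma: 5>4, Delta: 4>3) and is removed.
For Firm B, Beta strictly dominates Gamma on the remaining rows (S1: 8>5, S2: 3>2, S4: 6>5); eliminate Gamma.
Among the remaining strategies, none is strictly dominated by another pure strategy of the same player, so the elimination stops.
Surviving strategies — Firm A: {S1, S2, S4}; Firm B: {Alpha, Beta, Delta}.

Alpha, Beta, Delta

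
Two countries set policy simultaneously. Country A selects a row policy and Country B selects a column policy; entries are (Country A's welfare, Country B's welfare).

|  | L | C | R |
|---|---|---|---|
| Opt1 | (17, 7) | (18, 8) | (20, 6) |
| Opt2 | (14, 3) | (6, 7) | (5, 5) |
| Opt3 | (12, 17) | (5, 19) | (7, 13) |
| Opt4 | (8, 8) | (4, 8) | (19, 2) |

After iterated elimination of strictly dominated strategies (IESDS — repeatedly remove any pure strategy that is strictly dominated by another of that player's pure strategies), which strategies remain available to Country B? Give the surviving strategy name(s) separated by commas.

Country A's strategy Opt2 is strictly dominated by Opt1 (L: 17>14, C: 18>6, R: 20>5) and is removed.
For Country A, Opt1 strictly dominates Opt3 on the remaining columns (L: 17>12, C: 18>5, R: 20>7); eliminate Opt3.
For Country A, Opt1 strictly dominates Opt4 on the remaining columns (L: 17>8, C: 18>4, R: 20>19); eliminate Opt4.
For Country B, C strictly dominates L on the remaining rows (Opt1: 8>7); eliminate L.
Column R is eliminated: C beats it against every remaining row (Opt1: 8>6).
Among the remaining strategies, none is strictly dominated by another pure strategy of the same player, so the elimination stops.
Surviving strategies — Country A: {Opt1}; Country B: {C}.

C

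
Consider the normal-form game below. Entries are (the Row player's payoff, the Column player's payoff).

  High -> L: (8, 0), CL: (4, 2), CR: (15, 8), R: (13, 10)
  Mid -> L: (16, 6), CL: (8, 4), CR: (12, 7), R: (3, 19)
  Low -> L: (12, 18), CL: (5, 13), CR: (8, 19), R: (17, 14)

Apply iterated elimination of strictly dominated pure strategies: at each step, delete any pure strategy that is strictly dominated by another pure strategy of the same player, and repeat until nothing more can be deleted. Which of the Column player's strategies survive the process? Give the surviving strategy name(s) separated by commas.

Column L is eliminated: CR beats it against every remaining row (High: 8>0, Mid: 7>6, Low: 19>18).
For the Column player, CR strictly dominates CL on the remaining rows (High: 8>2, Mid: 7>4, Low: 19>13); eliminate CL.
For the Row player, High strictly dominates Mid on the remaining columns (CR: 15>12, R: 13>3); eliminate Mid.
Among the remaining strategies, none is strictly dominated by another pure strategy of the same player, so the elimination stops.
Surviving strategies — the Row player: {High, Low}; the Column player: {CR, R}.

CR, R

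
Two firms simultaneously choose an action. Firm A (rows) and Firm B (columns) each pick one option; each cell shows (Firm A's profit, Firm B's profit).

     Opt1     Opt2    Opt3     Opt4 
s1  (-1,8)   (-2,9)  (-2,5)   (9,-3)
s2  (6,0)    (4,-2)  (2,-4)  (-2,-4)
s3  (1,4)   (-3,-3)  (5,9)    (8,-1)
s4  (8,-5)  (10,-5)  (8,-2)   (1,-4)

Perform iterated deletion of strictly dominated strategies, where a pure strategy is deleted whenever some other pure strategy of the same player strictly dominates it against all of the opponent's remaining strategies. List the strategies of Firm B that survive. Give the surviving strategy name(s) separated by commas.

Row s2 is eliminated: s4 beats it against every remaining column (Opt1: 8>6, Opt2: 10>4, Opt3: 8>2, Opt4: 1>-2).
Firm B's strategy Opt4 is strictly dominated by Opt3 (s1: 5>-3, s3: 9>-1, s4: -2>-4) and is removed.
For Firm A, s4 strictly dominates s1 on the remaining columns (Opt1: 8>-1, Opt2: 10>-2, Opt3: 8>-2); eliminate s1.
For Firm A, s4 strictly dominates s3 on the remaining columns (Opt1: 8>1, Opt2: 10>-3, Opt3: 8>5); eliminate s3.
For Firm B, Opt3 strictly dominates Opt1 on the remaining rows (s4: -2>-5); eliminate Opt1.
For Firm B, Opt3 strictly dominates Opt2 on the remaining rows (s4: -2>-5); eliminate Opt2.
Among the remaining strategies, none is strictly dominated by another pure strategy of the same player, so the elimination stops.
Surviving strategies — Firm A: {s4}; Firm B: {Opt3}.

Opt3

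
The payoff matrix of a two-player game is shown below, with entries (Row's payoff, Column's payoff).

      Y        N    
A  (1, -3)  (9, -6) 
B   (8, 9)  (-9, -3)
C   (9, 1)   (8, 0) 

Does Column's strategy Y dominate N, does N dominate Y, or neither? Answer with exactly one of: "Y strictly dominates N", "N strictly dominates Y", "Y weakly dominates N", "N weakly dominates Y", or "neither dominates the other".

Compare Y to N across each opponent action: A: -3>-6, B: 9>-3, C: 1>0.
Y gives a strictly higher payoff against each opponent action, so Y strictly dominates N.

Y strictly dominates N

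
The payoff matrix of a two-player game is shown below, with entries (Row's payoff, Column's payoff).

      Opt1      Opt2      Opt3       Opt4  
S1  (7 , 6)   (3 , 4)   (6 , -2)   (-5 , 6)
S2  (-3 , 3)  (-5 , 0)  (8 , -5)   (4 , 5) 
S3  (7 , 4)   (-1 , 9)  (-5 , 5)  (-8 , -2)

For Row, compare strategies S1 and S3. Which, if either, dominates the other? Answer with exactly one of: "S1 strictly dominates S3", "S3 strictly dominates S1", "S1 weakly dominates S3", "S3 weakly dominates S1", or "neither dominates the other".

S1 weakly dominates S3

S1's payoffs vs S3's, by Column's action — Opt1: 7=7, Opt2: 3>-1, Opt3: 6>-5, Opt4: -5>-8.
S1 is at least as good everywhere and strictly better somewhere (tied only at Opt1), so S1 weakly but not strictly dominates S3.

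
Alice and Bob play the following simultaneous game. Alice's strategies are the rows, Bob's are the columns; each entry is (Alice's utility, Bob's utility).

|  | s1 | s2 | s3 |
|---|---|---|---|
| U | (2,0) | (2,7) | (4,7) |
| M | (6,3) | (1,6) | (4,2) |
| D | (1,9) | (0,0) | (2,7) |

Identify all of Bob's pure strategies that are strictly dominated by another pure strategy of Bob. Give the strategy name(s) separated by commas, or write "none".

none

s1: no other strategy beats it everywhere (s2 at D (9>0); s3 at M (3>2)).
Nothing dominates s2: s1 at U (7>0); s3 at U (7=7).
s3: no other strategy beats it everywhere (s1 at U (7>0); s2 at U (7=7)).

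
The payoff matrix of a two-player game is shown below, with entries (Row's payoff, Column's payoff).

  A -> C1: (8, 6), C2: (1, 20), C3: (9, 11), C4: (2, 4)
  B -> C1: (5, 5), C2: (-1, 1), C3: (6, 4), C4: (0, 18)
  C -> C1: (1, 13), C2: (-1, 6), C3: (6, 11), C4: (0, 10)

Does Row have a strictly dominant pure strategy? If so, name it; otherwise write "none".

A vs B: C1: 8>5, C2: 1>-1, C3: 9>6, C4: 2>0.
A vs C: C1: 8>1, C2: 1>-1, C3: 9>6, C4: 2>0.
A strictly beats every other strategy against every opponent action, so it is strictly dominant.

A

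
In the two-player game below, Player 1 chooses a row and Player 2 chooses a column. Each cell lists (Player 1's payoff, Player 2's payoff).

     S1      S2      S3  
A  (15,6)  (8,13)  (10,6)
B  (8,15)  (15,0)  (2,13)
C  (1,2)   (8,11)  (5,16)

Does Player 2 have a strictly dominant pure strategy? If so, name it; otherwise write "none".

S1 fails to dominate S2 at A (6<13).
S2 fails to dominate S1 at B (0<15).
S3 fails to dominate S1 at A (6=6).
No single strategy dominates all the others.

none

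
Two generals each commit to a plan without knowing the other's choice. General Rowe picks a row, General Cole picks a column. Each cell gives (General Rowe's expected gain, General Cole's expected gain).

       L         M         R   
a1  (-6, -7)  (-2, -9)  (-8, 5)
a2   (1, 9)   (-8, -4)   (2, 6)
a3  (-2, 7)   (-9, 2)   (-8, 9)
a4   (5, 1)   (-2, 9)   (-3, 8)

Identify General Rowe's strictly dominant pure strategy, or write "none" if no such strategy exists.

none

a1 fails to dominate a2 at L (-6<1).
a2 fails to dominate a1 at M (-8<-2).
a3 fails to dominate a1 at M (-9<-2).
a4 fails to dominate a1 at M (-2=-2).
No single strategy dominates all the others.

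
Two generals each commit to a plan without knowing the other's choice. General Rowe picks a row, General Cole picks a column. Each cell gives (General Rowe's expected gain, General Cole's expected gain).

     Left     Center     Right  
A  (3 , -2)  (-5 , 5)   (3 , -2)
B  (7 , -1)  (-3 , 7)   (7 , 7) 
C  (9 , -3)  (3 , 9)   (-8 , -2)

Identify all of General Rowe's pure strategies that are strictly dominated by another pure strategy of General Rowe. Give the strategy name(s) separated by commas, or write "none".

A is strictly dominated by B (Left: 7>3, Center: -3>-5, Right: 7>3).
B: no other strategy beats it everywhere (A at Left (7>3); C at Right (7>-8)).
C is not dominated — it holds its own against A at Left (9>3); B at Left (9>7).

A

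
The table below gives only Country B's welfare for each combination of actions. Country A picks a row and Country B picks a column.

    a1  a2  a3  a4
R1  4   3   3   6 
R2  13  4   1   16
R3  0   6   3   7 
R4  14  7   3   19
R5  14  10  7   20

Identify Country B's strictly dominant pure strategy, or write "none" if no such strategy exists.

a4 vs a1: R1: 6>4, R2: 16>13, R3: 7>0, R4: 19>14, R5: 20>14.
a4 vs a2: R1: 6>3, R2: 16>4, R3: 7>6, R4: 19>7, R5: 20>10.
a4 vs a3: R1: 6>3, R2: 16>1, R3: 7>3, R4: 19>3, R5: 20>7.
a4 strictly beats every other strategy against every opponent action, so it is strictly dominant.

a4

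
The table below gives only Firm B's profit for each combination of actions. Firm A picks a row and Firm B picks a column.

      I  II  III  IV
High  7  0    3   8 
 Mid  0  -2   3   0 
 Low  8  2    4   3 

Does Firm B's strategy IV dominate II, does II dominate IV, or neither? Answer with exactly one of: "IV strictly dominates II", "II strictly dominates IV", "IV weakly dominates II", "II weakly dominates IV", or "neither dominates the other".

IV's payoffs vs II's, by Firm A's action — High: 8>0, Mid: 0>-2, Low: 3>2.
Every comparison favours IV, so IV strictly dominates II.

IV strictly dominates II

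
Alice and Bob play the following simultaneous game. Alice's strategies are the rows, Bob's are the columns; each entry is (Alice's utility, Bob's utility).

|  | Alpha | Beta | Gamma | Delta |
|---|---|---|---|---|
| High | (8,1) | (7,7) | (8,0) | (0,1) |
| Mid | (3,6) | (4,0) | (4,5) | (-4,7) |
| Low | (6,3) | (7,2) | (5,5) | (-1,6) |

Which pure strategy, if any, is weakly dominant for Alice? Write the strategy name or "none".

High vs Mid: Alpha: 8>3, Beta: 7>4, Gamma: 8>4, Delta: 0>-4.
High vs Low: Alpha: 8>6, Beta: 7=7, Gamma: 8>5, Delta: 0>-1.
High is at least as good as every other strategy against every opponent action, so it is weakly dominant.

High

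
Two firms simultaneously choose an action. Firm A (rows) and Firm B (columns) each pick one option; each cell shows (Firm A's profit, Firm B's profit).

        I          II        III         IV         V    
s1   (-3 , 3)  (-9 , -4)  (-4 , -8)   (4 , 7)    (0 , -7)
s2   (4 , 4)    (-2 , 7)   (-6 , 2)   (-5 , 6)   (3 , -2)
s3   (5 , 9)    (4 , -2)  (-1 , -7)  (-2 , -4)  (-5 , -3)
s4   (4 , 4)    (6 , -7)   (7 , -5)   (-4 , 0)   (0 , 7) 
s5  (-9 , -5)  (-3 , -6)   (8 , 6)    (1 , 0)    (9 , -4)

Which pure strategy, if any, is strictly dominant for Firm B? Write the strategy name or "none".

I fails to dominate II at s2 (4<7).
II fails to dominate I at s1 (-4<3).
III fails to dominate I at s1 (-8<3).
IV fails to dominate I at s3 (-4<9).
V fails to dominate I at s1 (-7<3).
No single strategy dominates all the others.

none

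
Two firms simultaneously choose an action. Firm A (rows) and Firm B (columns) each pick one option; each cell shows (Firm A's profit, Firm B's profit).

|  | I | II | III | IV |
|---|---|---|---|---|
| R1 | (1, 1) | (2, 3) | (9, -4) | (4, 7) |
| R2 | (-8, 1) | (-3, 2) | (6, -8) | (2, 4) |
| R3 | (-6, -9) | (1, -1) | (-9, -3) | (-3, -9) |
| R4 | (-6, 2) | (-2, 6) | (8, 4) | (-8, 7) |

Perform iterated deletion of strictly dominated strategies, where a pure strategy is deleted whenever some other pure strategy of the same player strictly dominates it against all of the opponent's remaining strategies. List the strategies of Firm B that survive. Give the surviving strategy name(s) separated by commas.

IV

Firm A's strategy R2 is strictly dominated by R1 (I: 1>-8, II: 2>-3, III: 9>6, IV: 4>2) and is removed.
Firm A's strategy R3 is strictly dominated by R1 (I: 1>-6, II: 2>1, III: 9>-9, IV: 4>-3) and is removed.
Firm A's strategy R4 is strictly dominated by R1 (I: 1>-6, II: 2>-2, III: 9>8, IV: 4>-8) and is removed.
For Firm B, II strictly dominates I on the remaining rows (R1: 3>1); eliminate I.
For Firm B, IV strictly dominates II on the remaining rows (R1: 7>3); eliminate II.
Column III is eliminated: IV beats it against every remaining row (R1: 7>-4).
Among the remaining strategies, none is strictly dominated by another pure strategy of the same player, so the elimination stops.
Surviving strategies — Firm A: {R1}; Firm B: {IV}.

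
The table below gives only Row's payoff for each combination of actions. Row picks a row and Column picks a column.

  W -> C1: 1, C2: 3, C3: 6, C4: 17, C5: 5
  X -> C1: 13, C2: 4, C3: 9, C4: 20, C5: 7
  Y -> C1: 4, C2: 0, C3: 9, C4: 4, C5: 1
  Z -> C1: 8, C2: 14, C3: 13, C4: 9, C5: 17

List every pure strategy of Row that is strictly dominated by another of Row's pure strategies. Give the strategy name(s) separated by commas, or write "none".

W: dominated, since X does at least as well everywhere (C1: 13>1, C2: 4>3, C3: 9>6, C4: 20>17, C5: 7>5).
X: no other strategy beats it everywhere (W at C1 (13>1); Y at C1 (13>4); Z at C1 (13>8)).
Z strictly dominates Y — C1: 8>4, C2: 14>0, C3: 13>9, C4: 9>4, C5: 17>1.
Nothing dominates Z: W at C1 (8>1); X at C2 (14>4); Y at C1 (8>4).

W, Y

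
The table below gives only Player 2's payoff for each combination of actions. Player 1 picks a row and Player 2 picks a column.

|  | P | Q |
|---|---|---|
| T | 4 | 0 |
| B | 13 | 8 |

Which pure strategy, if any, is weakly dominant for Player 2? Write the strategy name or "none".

P

P vs Q: T: 4>0, B: 13>8.
P is at least as good as every other strategy against every opponent action, so it is weakly dominant.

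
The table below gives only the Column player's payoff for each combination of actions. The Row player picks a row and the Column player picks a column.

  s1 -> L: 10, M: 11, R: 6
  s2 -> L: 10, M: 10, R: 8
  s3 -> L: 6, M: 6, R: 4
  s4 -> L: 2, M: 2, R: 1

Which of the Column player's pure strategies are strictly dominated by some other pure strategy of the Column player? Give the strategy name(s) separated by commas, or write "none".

L: no other strategy beats it everywhere (M at s2 (10=10); R at s1 (10>6)).
M is not dominated — it holds its own against L at s1 (11>10); R at s1 (11>6).
R: dominated, since L does at least as well everywhere (s1: 10>6, s2: 10>8, s3: 6>4, s4: 2>1).

R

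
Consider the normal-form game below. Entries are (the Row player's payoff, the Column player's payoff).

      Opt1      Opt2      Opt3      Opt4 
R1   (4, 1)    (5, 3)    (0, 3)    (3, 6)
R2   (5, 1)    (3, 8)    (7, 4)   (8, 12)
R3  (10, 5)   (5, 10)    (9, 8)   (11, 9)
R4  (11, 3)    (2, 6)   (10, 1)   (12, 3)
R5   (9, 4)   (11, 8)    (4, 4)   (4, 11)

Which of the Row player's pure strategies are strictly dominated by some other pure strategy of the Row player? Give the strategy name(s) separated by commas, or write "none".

R5 strictly dominates R1 — Opt1: 9>4, Opt2: 11>5, Opt3: 4>0, Opt4: 4>3.
R2 is strictly dominated by R3 (Opt1: 10>5, Opt2: 5>3, Opt3: 9>7, Opt4: 11>8).
Nothing dominates R3: R1 at Opt1 (10>4); R2 at Opt1 (10>5); R4 at Opt2 (5>2); R5 at Opt1 (10>9).
R4 is not dominated — it holds its own against R1 at Opt1 (11>4); R2 at Opt1 (11>5); R3 at Opt1 (11>10); R5 at Opt1 (11>9).
R5: no other strategy beats it everywhere (R1 at Opt1 (9>4); R2 at Opt1 (9>5); R3 at Opt2 (11>5); R4 at Opt2 (11>2)).

R1, R2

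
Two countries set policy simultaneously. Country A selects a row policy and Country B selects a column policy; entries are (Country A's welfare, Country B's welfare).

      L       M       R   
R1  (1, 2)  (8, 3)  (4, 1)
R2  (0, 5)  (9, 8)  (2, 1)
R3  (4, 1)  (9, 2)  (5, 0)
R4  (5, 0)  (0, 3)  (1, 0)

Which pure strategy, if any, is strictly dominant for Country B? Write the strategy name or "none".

M vs L: R1: 3>2, R2: 8>5, R3: 2>1, R4: 3>0.
M vs R: R1: 3>1, R2: 8>1, R3: 2>0, R4: 3>0.
M strictly beats every other strategy against every opponent action, so it is strictly dominant.

M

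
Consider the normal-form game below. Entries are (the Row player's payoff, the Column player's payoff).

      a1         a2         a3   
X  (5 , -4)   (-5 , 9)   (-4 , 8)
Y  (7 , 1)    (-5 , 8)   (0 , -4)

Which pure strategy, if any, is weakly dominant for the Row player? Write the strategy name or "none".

Y vs X: a1: 7>5, a2: -5=-5, a3: 0>-4.
Y is at least as good as every other strategy against every opponent action, so it is weakly dominant.

Y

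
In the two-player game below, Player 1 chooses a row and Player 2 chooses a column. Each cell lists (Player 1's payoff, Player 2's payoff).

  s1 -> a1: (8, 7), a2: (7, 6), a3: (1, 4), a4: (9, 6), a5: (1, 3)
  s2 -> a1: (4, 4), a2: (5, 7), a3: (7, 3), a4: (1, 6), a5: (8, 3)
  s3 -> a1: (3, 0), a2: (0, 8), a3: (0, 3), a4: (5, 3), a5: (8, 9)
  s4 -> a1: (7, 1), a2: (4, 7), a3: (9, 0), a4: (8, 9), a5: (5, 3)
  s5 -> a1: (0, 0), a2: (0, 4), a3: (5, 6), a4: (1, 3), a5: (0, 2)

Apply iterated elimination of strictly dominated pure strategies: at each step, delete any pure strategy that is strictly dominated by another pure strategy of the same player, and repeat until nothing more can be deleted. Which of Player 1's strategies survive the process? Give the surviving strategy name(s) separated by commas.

s1, s2, s3, s4

For Player 1, s4 strictly dominates s5 on the remaining columns (a1: 7>0, a2: 4>0, a3: 9>5, a4: 8>1, a5: 5>0); eliminate s5.
For Player 2, a2 strictly dominates a3 on the remaining rows (s1: 6>4, s2: 7>3, s3: 8>3, s4: 7>0); eliminate a3.
Among the remaining strategies, none is strictly dominated by another pure strategy of the same player, so the elimination stops.
Surviving strategies — Player 1: {s1, s2, s3, s4}; Player 2: {a1, a2, a4, a5}.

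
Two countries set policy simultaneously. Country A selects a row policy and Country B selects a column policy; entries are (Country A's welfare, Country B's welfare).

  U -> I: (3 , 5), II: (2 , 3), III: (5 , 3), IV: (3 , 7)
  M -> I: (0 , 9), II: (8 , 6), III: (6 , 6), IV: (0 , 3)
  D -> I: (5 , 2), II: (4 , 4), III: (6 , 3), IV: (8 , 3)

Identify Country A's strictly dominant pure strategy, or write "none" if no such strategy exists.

U fails to dominate M at II (2<8).
M fails to dominate U at I (0<3).
D fails to dominate M at II (4<8).
No single strategy dominates all the others.

none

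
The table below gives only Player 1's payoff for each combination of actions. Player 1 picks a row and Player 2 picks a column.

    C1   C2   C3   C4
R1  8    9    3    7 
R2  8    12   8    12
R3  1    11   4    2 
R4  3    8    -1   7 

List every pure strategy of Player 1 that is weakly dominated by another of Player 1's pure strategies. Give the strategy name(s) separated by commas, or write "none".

R1, R3, R4

R1 is weakly dominated by R2 (C1: 8=8, C2: 12>9, C3: 8>3, C4: 12>7).
R2: no other strategy beats it everywhere (R1 at C2 (12>9); R3 at C1 (8>1); R4 at C1 (8>3)).
R2 weakly dominates R3 — C1: 8>1, C2: 12>11, C3: 8>4, C4: 12>2.
R4: dominated, since R1 does at least as well everywhere (C1: 8>3, C2: 9>8, C3: 3>-1, C4: 7=7).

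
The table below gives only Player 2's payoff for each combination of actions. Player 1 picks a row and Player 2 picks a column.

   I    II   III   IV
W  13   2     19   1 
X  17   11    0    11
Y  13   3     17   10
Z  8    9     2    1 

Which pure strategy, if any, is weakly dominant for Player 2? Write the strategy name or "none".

I fails to dominate II at Z (8<9).
II fails to dominate I at W (2<13).
III fails to dominate I at X (0<17).
IV fails to dominate I at W (1<13).
No single strategy dominates all the others.

none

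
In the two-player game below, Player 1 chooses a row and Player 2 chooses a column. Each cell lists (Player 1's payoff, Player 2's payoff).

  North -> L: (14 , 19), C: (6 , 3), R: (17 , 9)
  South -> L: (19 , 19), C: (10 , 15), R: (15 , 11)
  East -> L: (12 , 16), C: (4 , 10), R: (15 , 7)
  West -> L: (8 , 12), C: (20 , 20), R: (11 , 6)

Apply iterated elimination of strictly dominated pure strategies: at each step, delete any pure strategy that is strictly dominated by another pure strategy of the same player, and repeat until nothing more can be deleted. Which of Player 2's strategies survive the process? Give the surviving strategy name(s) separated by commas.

L, C

Player 1's strategy East is strictly dominated by North (L: 14>12, C: 6>4, R: 17>15) and is removed.
Column R is eliminated: L beats it against every remaining row (North: 19>9, South: 19>11, West: 12>6).
For Player 1, South strictly dominates North on the remaining columns (L: 19>14, C: 10>6); eliminate North.
Among the remaining strategies, none is strictly dominated by another pure strategy of the same player, so the elimination stops.
Surviving strategies — Player 1: {South, West}; Player 2: {L, C}.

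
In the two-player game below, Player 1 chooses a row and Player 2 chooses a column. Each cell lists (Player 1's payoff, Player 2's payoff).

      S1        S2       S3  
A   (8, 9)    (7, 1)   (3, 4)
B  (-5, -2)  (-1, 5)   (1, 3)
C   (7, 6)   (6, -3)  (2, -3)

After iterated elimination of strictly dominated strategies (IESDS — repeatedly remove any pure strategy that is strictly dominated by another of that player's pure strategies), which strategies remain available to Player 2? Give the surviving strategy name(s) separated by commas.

S1

For Player 1, A strictly dominates B on the remaining columns (S1: 8>-5, S2: 7>-1, S3: 3>1); eliminate B.
Player 1's strategy C is strictly dominated by A (S1: 8>7, S2: 7>6, S3: 3>2) and is removed.
For Player 2, S1 strictly dominates S2 on the remaining rows (A: 9>1); eliminate S2.
For Player 2, S1 strictly dominates S3 on the remaining rows (A: 9>4); eliminate S3.
Among the remaining strategies, none is strictly dominated by another pure strategy of the same player, so the elimination stops.
Surviving strategies — Player 1: {A}; Player 2: {S1}.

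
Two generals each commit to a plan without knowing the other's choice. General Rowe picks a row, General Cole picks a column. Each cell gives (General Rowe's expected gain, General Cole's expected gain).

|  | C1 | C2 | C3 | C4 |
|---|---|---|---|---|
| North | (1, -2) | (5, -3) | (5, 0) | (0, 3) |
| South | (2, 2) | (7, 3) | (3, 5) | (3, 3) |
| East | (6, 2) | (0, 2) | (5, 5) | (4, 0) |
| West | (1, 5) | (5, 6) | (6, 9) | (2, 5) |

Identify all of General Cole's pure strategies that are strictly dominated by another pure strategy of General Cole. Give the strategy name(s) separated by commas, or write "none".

C1, C2

C3 strictly dominates C1 — North: 0>-2, South: 5>2, East: 5>2, West: 9>5.
C2 is strictly dominated by C3 (North: 0>-3, South: 5>3, East: 5>2, West: 9>6).
C3 is not dominated — it holds its own against C1 at North (0>-2); C2 at North (0>-3); C4 at South (5>3).
C4 is not dominated — it holds its own against C1 at North (3>-2); C2 at North (3>-3); C3 at North (3>0).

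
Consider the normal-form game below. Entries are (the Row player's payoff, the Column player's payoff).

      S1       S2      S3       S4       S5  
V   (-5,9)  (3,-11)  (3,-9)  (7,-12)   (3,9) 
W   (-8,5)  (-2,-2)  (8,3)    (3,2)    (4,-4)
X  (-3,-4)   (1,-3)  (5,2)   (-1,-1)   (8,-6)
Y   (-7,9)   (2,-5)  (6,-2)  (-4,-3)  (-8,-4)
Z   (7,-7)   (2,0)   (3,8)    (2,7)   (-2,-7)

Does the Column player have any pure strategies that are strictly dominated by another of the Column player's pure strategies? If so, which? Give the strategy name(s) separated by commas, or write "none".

S2, S4

Nothing dominates S1: S2 at V (9>-11); S3 at V (9>-9); S4 at V (9>-12); S5 at V (9=9).
S2: dominated, since S3 does at least as well everywhere (V: -9>-11, W: 3>-2, X: 2>-3, Y: -2>-5, Z: 8>0).
S3: no other strategy beats it everywhere (S1 at X (2>-4); S2 at V (-9>-11); S4 at V (-9>-12); S5 at W (3>-4)).
S3 strictly dominates S4 — V: -9>-12, W: 3>2, X: 2>-1, Y: -2>-3, Z: 8>7.
Nothing dominates S5: S1 at V (9=9); S2 at V (9>-11); S3 at V (9>-9); S4 at V (9>-12).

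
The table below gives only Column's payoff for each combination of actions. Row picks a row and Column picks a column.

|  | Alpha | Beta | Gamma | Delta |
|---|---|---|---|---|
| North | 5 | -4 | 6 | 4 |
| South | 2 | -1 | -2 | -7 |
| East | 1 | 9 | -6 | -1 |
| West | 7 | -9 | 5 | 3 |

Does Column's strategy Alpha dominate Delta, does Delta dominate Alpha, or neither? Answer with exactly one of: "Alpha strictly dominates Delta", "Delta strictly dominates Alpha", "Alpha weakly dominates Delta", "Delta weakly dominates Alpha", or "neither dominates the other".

Alpha's payoffs vs Delta's, by Row's action — North: 5>4, South: 2>-7, East: 1>-1, West: 7>3.
Every comparison favours Alpha, so Alpha strictly dominates Delta.

Alpha strictly dominates Delta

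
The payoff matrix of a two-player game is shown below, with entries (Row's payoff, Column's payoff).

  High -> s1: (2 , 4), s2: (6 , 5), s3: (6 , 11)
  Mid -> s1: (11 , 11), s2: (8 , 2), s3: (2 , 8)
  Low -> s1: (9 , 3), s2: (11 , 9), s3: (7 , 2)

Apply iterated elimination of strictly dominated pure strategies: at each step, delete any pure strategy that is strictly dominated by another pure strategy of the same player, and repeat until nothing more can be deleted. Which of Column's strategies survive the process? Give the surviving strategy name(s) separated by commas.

s1, s2

For Row, Low strictly dominates High on the remaining columns (s1: 9>2, s2: 11>6, s3: 7>6); eliminate High.
For Column, s1 strictly dominates s3 on the remaining rows (Mid: 11>8, Low: 3>2); eliminate s3.
Among the remaining strategies, none is strictly dominated by another pure strategy of the same player, so the elimination stops.
Surviving strategies — Row: {Mid, Low}; Column: {s1, s2}.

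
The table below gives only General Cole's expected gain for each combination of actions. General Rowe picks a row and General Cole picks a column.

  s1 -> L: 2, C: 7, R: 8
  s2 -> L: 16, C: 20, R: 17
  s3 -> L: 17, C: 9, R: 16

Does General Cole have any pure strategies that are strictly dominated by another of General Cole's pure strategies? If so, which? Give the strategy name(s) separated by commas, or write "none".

none

L is not dominated — it holds its own against C at s3 (17>9); R at s3 (17>16).
C is not dominated — it holds its own against L at s1 (7>2); R at s2 (20>17).
Nothing dominates R: L at s1 (8>2); C at s1 (8>7).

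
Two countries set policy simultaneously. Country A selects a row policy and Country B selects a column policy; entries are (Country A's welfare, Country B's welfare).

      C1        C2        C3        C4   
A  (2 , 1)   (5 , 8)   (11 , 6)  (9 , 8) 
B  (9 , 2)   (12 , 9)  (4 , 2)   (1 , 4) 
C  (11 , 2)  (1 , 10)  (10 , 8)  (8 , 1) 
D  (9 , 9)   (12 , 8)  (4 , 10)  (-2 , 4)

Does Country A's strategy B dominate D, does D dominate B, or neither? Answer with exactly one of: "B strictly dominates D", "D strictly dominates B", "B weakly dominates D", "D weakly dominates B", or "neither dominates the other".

B weakly dominates D

Compare B to D across each opponent action: C1: 9=9, C2: 12=12, C3: 4=4, C4: 1>-2.
B is at least as good everywhere and strictly better somewhere (tied only at C1, C2, C3), so B weakly but not strictly dominates D.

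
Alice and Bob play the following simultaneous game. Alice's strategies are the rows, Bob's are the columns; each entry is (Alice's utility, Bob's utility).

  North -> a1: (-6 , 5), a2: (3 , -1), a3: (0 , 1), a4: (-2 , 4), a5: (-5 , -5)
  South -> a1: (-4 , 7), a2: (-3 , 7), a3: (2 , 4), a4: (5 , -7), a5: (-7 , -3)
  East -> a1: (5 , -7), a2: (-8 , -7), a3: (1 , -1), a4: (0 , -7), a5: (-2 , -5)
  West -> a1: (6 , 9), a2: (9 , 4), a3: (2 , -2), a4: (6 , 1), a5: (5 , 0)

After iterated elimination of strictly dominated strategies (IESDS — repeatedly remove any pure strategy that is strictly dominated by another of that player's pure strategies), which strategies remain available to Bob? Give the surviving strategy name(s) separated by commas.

For Alice, West strictly dominates North on the remaining columns (a1: 6>-6, a2: 9>3, a3: 2>0, a4: 6>-2, a5: 5>-5); eliminate North.
Alice's strategy East is strictly dominated by West (a1: 6>5, a2: 9>-8, a3: 2>1, a4: 6>0, a5: 5>-2) and is removed.
Bob's strategy a3 is strictly dominated by a1 (South: 7>4, West: 9>-2) and is removed.
Alice's strategy South is strictly dominated by West (a1: 6>-4, a2: 9>-3, a4: 6>5, a5: 5>-7) and is removed.
For Bob, a1 strictly dominates a2 on the remaining rows (West: 9>4); eliminate a2.
Column a4 is eliminated: a1 beats it against every remaining row (West: 9>1).
Column a5 is eliminated: a1 beats it against every remaining row (West: 9>0).
Among the remaining strategies, none is strictly dominated by another pure strategy of the same player, so the elimination stops.
Surviving strategies — Alice: {West}; Bob: {a1}.

a1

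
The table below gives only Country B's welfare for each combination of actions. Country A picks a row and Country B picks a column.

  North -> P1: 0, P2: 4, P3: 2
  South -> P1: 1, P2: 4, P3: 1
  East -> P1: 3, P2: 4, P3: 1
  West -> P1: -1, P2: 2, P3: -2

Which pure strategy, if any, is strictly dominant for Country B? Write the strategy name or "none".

P2

P2 vs P1: North: 4>0, South: 4>1, East: 4>3, West: 2>-1.
P2 vs P3: North: 4>2, South: 4>1, East: 4>1, West: 2>-2.
P2 strictly beats every other strategy against every opponent action, so it is strictly dominant.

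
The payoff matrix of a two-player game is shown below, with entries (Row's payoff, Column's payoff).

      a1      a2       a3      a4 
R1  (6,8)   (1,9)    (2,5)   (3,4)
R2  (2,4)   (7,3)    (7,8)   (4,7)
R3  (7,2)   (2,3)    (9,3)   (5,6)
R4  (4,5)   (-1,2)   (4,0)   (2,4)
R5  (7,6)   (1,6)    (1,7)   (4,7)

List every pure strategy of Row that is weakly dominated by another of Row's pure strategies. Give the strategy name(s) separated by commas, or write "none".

R1, R4, R5

R1 is weakly dominated by R3 (a1: 7>6, a2: 2>1, a3: 9>2, a4: 5>3).
R2: no other strategy beats it everywhere (R1 at a2 (7>1); R3 at a2 (7>2); R4 at a2 (7>-1); R5 at a2 (7>1)).
R3: no other strategy beats it everywhere (R1 at a1 (7>6); R2 at a1 (7>2); R4 at a1 (7>4); R5 at a2 (2>1)).
R4: dominated, since R3 does at least as well everywhere (a1: 7>4, a2: 2>-1, a3: 9>4, a4: 5>2).
R5 is weakly dominated by R3 (a1: 7=7, a2: 2>1, a3: 9>1, a4: 5>4).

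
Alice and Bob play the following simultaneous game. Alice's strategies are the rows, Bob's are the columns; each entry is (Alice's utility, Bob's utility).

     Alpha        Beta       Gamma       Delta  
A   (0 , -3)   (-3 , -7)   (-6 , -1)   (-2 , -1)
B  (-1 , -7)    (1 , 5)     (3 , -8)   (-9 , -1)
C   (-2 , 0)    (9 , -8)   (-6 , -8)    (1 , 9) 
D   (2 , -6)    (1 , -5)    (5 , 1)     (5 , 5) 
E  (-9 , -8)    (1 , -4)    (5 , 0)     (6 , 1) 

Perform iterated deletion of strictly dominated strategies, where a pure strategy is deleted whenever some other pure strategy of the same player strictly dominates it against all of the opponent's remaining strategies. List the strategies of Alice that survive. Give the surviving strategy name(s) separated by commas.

E

Alice's strategy A is strictly dominated by D (Alpha: 2>0, Beta: 1>-3, Gamma: 5>-6, Delta: 5>-2) and is removed.
Bob's strategy Alpha is strictly dominated by Delta (B: -1>-7, C: 9>0, D: 5>-6, E: 1>-8) and is removed.
Bob's strategy Gamma is strictly dominated by Delta (B: -1>-8, C: 9>-8, D: 5>1, E: 1>0) and is removed.
Row B is eliminated: C beats it against every remaining column (Beta: 9>1, Delta: 1>-9).
Bob's strategy Beta is strictly dominated by Delta (C: 9>-8, D: 5>-5, E: 1>-4) and is removed.
Alice's strategy C is strictly dominated by D (Delta: 5>1) and is removed.
Alice's strategy D is strictly dominated by E (Delta: 6>5) and is removed.
Among the remaining strategies, none is strictly dominated by another pure strategy of the same player, so the elimination stops.
Surviving strategies — Alice: {E}; Bob: {Delta}.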